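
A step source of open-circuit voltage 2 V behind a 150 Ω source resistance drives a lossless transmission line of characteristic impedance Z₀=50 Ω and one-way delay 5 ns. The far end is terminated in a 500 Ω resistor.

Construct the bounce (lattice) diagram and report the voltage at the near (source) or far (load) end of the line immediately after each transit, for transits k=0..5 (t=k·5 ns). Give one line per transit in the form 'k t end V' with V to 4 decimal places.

0 0 source 0.5000
1 5 load 0.9091
2 10 source 1.1136
3 15 load 1.2810
4 20 source 1.3647
5 25 load 1.4331

Γ_L=0.818182, Γ_S=0.500000; launch V₁=2·50/200=0.500000
k=0 src: V=0.5000
k=1 load: inc=0.500000, refl=0.500000·0.818182=0.4091; V=0.000000+0.500000+0.409091=0.9091
k=2 src: inc=0.409091, refl=0.409091·0.500000=0.2045; V=0.500000+0.409091+0.204545=1.1136
k=3 load: inc=0.204545, refl=0.204545·0.818182=0.1674; V=0.909091+0.204545+0.167355=1.2810
k=4 src: inc=0.167355, refl=0.167355·0.500000=0.0837; V=1.113636+0.167355+0.083678=1.3647
k=5 load: inc=0.083678, refl=0.083678·0.818182=0.0685; V=1.280992+0.083678+0.068464=1.4331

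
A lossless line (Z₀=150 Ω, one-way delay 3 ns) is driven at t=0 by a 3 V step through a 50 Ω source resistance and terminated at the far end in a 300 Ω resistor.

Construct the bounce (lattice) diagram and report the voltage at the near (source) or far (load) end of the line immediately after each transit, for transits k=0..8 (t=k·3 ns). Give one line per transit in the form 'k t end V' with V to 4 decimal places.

0 0 source 2.2500
1 3 load 3.0000
2 6 source 2.6250
3 9 load 2.5000
4 12 source 2.5625
5 15 load 2.5833
6 18 source 2.5729
7 21 load 2.5694
8 24 source 2.5712

Γ_L=0.333333, Γ_S=-0.500000; launch V₁=3·150/200=2.250000
k=0 src: V=2.2500
k=1 load: inc=2.250000, refl=2.250000·0.333333=0.7500; V=0.000000+2.250000+0.750000=3.0000
k=2 src: inc=0.750000, refl=0.750000·-0.500000=-0.3750; V=2.250000+0.750000+-0.375000=2.6250
k=3 load: inc=-0.375000, refl=-0.375000·0.333333=-0.1250; V=3.000000+-0.375000+-0.125000=2.5000
k=4 src: inc=-0.125000, refl=-0.125000·-0.500000=0.0625; V=2.625000+-0.125000+0.062500=2.5625
k=5 load: inc=0.062500, refl=0.062500·0.333333=0.0208; V=2.500000+0.062500+0.020833=2.5833
k=6 src: inc=0.020833, refl=0.020833·-0.500000=-0.0104; V=2.562500+0.020833+-0.010417=2.5729
k=7 load: inc=-0.010417, refl=-0.010417·0.333333=-0.0035; V=2.583333+-0.010417+-0.003472=2.5694
k=8 src: inc=-0.003472, refl=-0.003472·-0.500000=0.0017; V=2.572917+-0.003472+0.001736=2.5712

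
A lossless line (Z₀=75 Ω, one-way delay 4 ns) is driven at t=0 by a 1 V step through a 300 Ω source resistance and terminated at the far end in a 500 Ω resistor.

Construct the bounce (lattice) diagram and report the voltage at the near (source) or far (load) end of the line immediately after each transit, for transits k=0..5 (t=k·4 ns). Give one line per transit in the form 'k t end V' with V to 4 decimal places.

0 0 source 0.2000
1 4 load 0.3478
2 8 source 0.4365
3 12 load 0.5021
4 16 source 0.5414
5 20 load 0.5705

Γ_L=0.739130, Γ_S=0.600000; launch V₁=1·75/375=0.200000
k=0 src: V=0.2000
k=1 load: inc=0.200000, refl=0.200000·0.739130=0.1478; V=0.000000+0.200000+0.147826=0.3478
k=2 src: inc=0.147826, refl=0.147826·0.600000=0.0887; V=0.200000+0.147826+0.088696=0.4365
k=3 load: inc=0.088696, refl=0.088696·0.739130=0.0656; V=0.347826+0.088696+0.065558=0.5021
k=4 src: inc=0.065558, refl=0.065558·0.600000=0.0393; V=0.436522+0.065558+0.039335=0.5414
k=5 load: inc=0.039335, refl=0.039335·0.739130=0.0291; V=0.502079+0.039335+0.029073=0.5705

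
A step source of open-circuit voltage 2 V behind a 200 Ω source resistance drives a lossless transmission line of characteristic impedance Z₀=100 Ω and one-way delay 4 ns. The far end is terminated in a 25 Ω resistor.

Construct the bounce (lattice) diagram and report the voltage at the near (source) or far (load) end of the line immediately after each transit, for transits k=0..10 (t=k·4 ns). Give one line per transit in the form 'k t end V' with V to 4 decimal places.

Γ_L=-0.600000, Γ_S=0.333333; launch V₁=2·100/300=0.666667
k=0 src: V=0.6667
k=1 load: inc=0.666667, refl=0.666667·-0.600000=-0.4000; V=0.000000+0.666667+-0.400000=0.2667
k=2 src: inc=-0.400000, refl=-0.400000·0.333333=-0.1333; V=0.666667+-0.400000+-0.133333=0.1333
k=3 load: inc=-0.133333, refl=-0.133333·-0.600000=0.0800; V=0.266667+-0.133333+0.080000=0.2133
k=4 src: inc=0.080000, refl=0.080000·0.333333=0.0267; V=0.133333+0.080000+0.026667=0.2400
k=5 load: inc=0.026667, refl=0.026667·-0.600000=-0.0160; V=0.213333+0.026667+-0.016000=0.2240
k=6 src: inc=-0.016000, refl=-0.016000·0.333333=-0.0053; V=0.240000+-0.016000+-0.005333=0.2187
k=7 load: inc=-0.005333, refl=-0.005333·-0.600000=0.0032; V=0.224000+-0.005333+0.003200=0.2219
k=8 src: inc=0.003200, refl=0.003200·0.333333=0.0011; V=0.218667+0.003200+0.001067=0.2229
k=9 load: inc=0.001067, refl=0.001067·-0.600000=-0.0006; V=0.221867+0.001067+-0.000640=0.2223
k=10 src: inc=-0.000640, refl=-0.000640·0.333333=-0.0002; V=0.222933+-0.000640+-0.000213=0.2221

0 0 source 0.6667
1 4 load 0.2667
2 8 source 0.1333
3 12 load 0.2133
4 16 source 0.2400
5 20 load 0.2240
6 24 source 0.2187
7 28 load 0.2219
8 32 source 0.2229
9 36 load 0.2223
10 40 source 0.2221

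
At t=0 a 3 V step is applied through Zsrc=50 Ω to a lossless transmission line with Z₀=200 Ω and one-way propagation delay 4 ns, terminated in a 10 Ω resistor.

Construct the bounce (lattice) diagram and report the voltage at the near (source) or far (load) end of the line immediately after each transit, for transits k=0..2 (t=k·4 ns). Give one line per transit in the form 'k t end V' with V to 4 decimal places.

0 0 source 2.4000
1 4 load 0.2286
2 8 source 1.5314

Γ_L=-0.904762, Γ_S=-0.600000; launch V₁=3·200/250=2.400000
k=0 src: V=2.4000
k=1 load: inc=2.400000, refl=2.400000·-0.904762=-2.1714; V=0.000000+2.400000+-2.171429=0.2286
k=2 src: inc=-2.171429, refl=-2.171429·-0.600000=1.3029; V=2.400000+-2.171429+1.302857=1.5314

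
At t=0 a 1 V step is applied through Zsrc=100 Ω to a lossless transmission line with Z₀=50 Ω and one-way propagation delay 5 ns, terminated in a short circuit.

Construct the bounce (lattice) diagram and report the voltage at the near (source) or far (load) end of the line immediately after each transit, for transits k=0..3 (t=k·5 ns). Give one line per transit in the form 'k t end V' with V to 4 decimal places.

Γ_L=-1.000000, Γ_S=0.333333; launch V₁=1·50/150=0.333333
k=0 src: V=0.3333
k=1 load: inc=0.333333, refl=0.333333·-1.000000=-0.3333; V=0.000000+0.333333+-0.333333=0.0000
k=2 src: inc=-0.333333, refl=-0.333333·0.333333=-0.1111; V=0.333333+-0.333333+-0.111111=-0.1111
k=3 load: inc=-0.111111, refl=-0.111111·-1.000000=0.1111; V=0.000000+-0.111111+0.111111=0.0000

0 0 source 0.3333
1 5 load 0.0000
2 10 source -0.1111
3 15 load 0.0000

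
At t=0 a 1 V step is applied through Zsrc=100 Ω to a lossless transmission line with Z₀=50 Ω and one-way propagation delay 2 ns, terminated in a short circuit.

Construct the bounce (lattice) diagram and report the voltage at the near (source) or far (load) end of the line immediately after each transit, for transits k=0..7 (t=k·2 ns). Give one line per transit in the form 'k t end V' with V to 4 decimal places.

0 0 source 0.3333
1 2 load 0.0000
2 4 source -0.1111
3 6 load 0.0000
4 8 source 0.0370
5 10 load 0.0000
6 12 source -0.0123
7 14 load 0.0000

Γ_L=-1.000000, Γ_S=0.333333; launch V₁=1·50/150=0.333333
k=0 src: V=0.3333
k=1 load: inc=0.333333, refl=0.333333·-1.000000=-0.3333; V=0.000000+0.333333+-0.333333=0.0000
k=2 src: inc=-0.333333, refl=-0.333333·0.333333=-0.1111; V=0.333333+-0.333333+-0.111111=-0.1111
k=3 load: inc=-0.111111, refl=-0.111111·-1.000000=0.1111; V=0.000000+-0.111111+0.111111=0.0000
k=4 src: inc=0.111111, refl=0.111111·0.333333=0.0370; V=-0.111111+0.111111+0.037037=0.0370
k=5 load: inc=0.037037, refl=0.037037·-1.000000=-0.0370; V=0.000000+0.037037+-0.037037=0.0000
k=6 src: inc=-0.037037, refl=-0.037037·0.333333=-0.0123; V=0.037037+-0.037037+-0.012346=-0.0123
k=7 load: inc=-0.012346, refl=-0.012346·-1.000000=0.0123; V=0.000000+-0.012346+0.012346=0.0000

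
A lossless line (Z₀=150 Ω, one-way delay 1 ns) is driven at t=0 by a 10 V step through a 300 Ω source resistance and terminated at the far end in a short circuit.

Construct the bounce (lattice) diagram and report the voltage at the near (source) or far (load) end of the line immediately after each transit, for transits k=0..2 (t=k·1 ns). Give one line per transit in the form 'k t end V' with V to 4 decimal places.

0 0 source 3.3333
1 1 load 0.0000
2 2 source -1.1111

Γ_L=-1.000000, Γ_S=0.333333; launch V₁=10·150/450=3.333333
k=0 src: V=3.3333
k=1 load: inc=3.333333, refl=3.333333·-1.000000=-3.3333; V=0.000000+3.333333+-3.333333=0.0000
k=2 src: inc=-3.333333, refl=-3.333333·0.333333=-1.1111; V=3.333333+-3.333333+-1.111111=-1.1111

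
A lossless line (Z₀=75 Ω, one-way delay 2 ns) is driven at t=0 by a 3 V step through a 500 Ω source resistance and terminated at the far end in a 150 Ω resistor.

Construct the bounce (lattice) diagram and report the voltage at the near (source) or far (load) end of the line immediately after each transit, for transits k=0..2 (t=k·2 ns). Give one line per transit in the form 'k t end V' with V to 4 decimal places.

0 0 source 0.3913
1 2 load 0.5217
2 4 source 0.6181

Γ_L=0.333333, Γ_S=0.739130; launch V₁=3·75/575=0.391304
k=0 src: V=0.3913
k=1 load: inc=0.391304, refl=0.391304·0.333333=0.1304; V=0.000000+0.391304+0.130435=0.5217
k=2 src: inc=0.130435, refl=0.130435·0.739130=0.0964; V=0.391304+0.130435+0.096408=0.6181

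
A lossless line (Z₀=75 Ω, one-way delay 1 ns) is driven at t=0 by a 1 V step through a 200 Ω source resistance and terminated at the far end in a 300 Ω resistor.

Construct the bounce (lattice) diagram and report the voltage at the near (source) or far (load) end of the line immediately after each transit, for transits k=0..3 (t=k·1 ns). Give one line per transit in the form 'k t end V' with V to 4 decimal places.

0 0 source 0.2727
1 1 load 0.4364
2 2 source 0.5107
3 3 load 0.5554

Γ_L=0.600000, Γ_S=0.454545; launch V₁=1·75/275=0.272727
k=0 src: V=0.2727
k=1 load: inc=0.272727, refl=0.272727·0.600000=0.1636; V=0.000000+0.272727+0.163636=0.4364
k=2 src: inc=0.163636, refl=0.163636·0.454545=0.0744; V=0.272727+0.163636+0.074380=0.5107
k=3 load: inc=0.074380, refl=0.074380·0.600000=0.0446; V=0.436364+0.074380+0.044628=0.5554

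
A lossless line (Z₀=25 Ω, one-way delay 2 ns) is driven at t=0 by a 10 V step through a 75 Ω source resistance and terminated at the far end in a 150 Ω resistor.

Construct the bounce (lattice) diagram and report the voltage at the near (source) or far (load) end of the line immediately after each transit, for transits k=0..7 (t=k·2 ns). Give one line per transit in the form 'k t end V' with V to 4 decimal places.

0 0 source 2.5000
1 2 load 4.2857
2 4 source 5.1786
3 6 load 5.8163
4 8 source 6.1352
5 10 load 6.3630
6 12 source 6.4769
7 14 load 6.5582

Γ_L=0.714286, Γ_S=0.500000; launch V₁=10·25/100=2.500000
k=0 src: V=2.5000
k=1 load: inc=2.500000, refl=2.500000·0.714286=1.7857; V=0.000000+2.500000+1.785714=4.2857
k=2 src: inc=1.785714, refl=1.785714·0.500000=0.8929; V=2.500000+1.785714+0.892857=5.1786
k=3 load: inc=0.892857, refl=0.892857·0.714286=0.6378; V=4.285714+0.892857+0.637755=5.8163
k=4 src: inc=0.637755, refl=0.637755·0.500000=0.3189; V=5.178571+0.637755+0.318878=6.1352
k=5 load: inc=0.318878, refl=0.318878·0.714286=0.2278; V=5.816327+0.318878+0.227770=6.3630
k=6 src: inc=0.227770, refl=0.227770·0.500000=0.1139; V=6.135204+0.227770+0.113885=6.4769
k=7 load: inc=0.113885, refl=0.113885·0.714286=0.0813; V=6.362974+0.113885+0.081346=6.5582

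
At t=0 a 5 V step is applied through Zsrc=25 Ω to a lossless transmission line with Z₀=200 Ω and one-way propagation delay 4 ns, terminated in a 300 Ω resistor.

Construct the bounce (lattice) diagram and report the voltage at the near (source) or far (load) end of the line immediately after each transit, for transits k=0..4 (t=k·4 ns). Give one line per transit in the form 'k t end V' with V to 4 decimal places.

Γ_L=0.200000, Γ_S=-0.777778; launch V₁=5·200/225=4.444444
k=0 src: V=4.4444
k=1 load: inc=4.444444, refl=4.444444·0.200000=0.8889; V=0.000000+4.444444+0.888889=5.3333
k=2 src: inc=0.888889, refl=0.888889·-0.777778=-0.6914; V=4.444444+0.888889+-0.691358=4.6420
k=3 load: inc=-0.691358, refl=-0.691358·0.200000=-0.1383; V=5.333333+-0.691358+-0.138272=4.5037
k=4 src: inc=-0.138272, refl=-0.138272·-0.777778=0.1075; V=4.641975+-0.138272+0.107545=4.6112

0 0 source 4.4444
1 4 load 5.3333
2 8 source 4.6420
3 12 load 4.5037
4 16 source 4.6112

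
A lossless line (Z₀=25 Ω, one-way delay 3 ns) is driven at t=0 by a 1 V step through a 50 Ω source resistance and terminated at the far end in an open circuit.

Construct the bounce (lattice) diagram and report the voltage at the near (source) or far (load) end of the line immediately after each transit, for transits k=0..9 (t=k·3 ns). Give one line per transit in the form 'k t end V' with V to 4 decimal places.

Γ_L=1.000000, Γ_S=0.333333; launch V₁=1·25/75=0.333333
k=0 src: V=0.3333
k=1 load: inc=0.333333, refl=0.333333·1.000000=0.3333; V=0.000000+0.333333+0.333333=0.6667
k=2 src: inc=0.333333, refl=0.333333·0.333333=0.1111; V=0.333333+0.333333+0.111111=0.7778
k=3 load: inc=0.111111, refl=0.111111·1.000000=0.1111; V=0.666667+0.111111+0.111111=0.8889
k=4 src: inc=0.111111, refl=0.111111·0.333333=0.0370; V=0.777778+0.111111+0.037037=0.9259
k=5 load: inc=0.037037, refl=0.037037·1.000000=0.0370; V=0.888889+0.037037+0.037037=0.9630
k=6 src: inc=0.037037, refl=0.037037·0.333333=0.0123; V=0.925926+0.037037+0.012346=0.9753
k=7 load: inc=0.012346, refl=0.012346·1.000000=0.0123; V=0.962963+0.012346+0.012346=0.9877
k=8 src: inc=0.012346, refl=0.012346·0.333333=0.0041; V=0.975309+0.012346+0.004115=0.9918
k=9 load: inc=0.004115, refl=0.004115·1.000000=0.0041; V=0.987654+0.004115+0.004115=0.9959

0 0 source 0.3333
1 3 load 0.6667
2 6 source 0.7778
3 9 load 0.8889
4 12 source 0.9259
5 15 load 0.9630
6 18 source 0.9753
7 21 load 0.9877
8 24 source 0.9918
9 27 load 0.9959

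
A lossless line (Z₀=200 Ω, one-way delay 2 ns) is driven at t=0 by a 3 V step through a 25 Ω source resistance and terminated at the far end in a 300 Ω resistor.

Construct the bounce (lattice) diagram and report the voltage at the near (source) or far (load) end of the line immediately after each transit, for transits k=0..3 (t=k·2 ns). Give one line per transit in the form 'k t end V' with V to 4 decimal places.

Γ_L=0.200000, Γ_S=-0.777778; launch V₁=3·200/225=2.666667
k=0 src: V=2.6667
k=1 load: inc=2.666667, refl=2.666667·0.200000=0.5333; V=0.000000+2.666667+0.533333=3.2000
k=2 src: inc=0.533333, refl=0.533333·-0.777778=-0.4148; V=2.666667+0.533333+-0.414815=2.7852
k=3 load: inc=-0.414815, refl=-0.414815·0.200000=-0.0830; V=3.200000+-0.414815+-0.082963=2.7022

0 0 source 2.6667
1 2 load 3.2000
2 4 source 2.7852
3 6 load 2.7022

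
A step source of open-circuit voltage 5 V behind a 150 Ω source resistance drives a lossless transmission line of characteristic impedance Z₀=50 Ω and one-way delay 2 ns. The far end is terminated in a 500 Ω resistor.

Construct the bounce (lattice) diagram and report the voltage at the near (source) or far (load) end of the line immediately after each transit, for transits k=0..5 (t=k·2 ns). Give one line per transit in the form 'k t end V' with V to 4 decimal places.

0 0 source 1.2500
1 2 load 2.2727
2 4 source 2.7841
3 6 load 3.2025
4 8 source 3.4117
5 10 load 3.5828

Γ_L=0.818182, Γ_S=0.500000; launch V₁=5·50/200=1.250000
k=0 src: V=1.2500
k=1 load: inc=1.250000, refl=1.250000·0.818182=1.0227; V=0.000000+1.250000+1.022727=2.2727
k=2 src: inc=1.022727, refl=1.022727·0.500000=0.5114; V=1.250000+1.022727+0.511364=2.7841
k=3 load: inc=0.511364, refl=0.511364·0.818182=0.4184; V=2.272727+0.511364+0.418388=3.2025
k=4 src: inc=0.418388, refl=0.418388·0.500000=0.2092; V=2.784091+0.418388+0.209194=3.4117
k=5 load: inc=0.209194, refl=0.209194·0.818182=0.1712; V=3.202479+0.209194+0.171159=3.5828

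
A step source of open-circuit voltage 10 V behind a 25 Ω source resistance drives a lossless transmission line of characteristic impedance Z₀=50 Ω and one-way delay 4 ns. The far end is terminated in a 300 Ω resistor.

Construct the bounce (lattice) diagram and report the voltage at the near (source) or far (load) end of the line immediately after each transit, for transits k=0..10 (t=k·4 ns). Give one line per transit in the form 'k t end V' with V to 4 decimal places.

Γ_L=0.714286, Γ_S=-0.333333; launch V₁=10·50/75=6.666667
k=0 src: V=6.6667
k=1 load: inc=6.666667, refl=6.666667·0.714286=4.7619; V=0.000000+6.666667+4.761905=11.4286
k=2 src: inc=4.761905, refl=4.761905·-0.333333=-1.5873; V=6.666667+4.761905+-1.587302=9.8413
k=3 load: inc=-1.587302, refl=-1.587302·0.714286=-1.1338; V=11.428571+-1.587302+-1.133787=8.7075
k=4 src: inc=-1.133787, refl=-1.133787·-0.333333=0.3779; V=9.841270+-1.133787+0.377929=9.0854
k=5 load: inc=0.377929, refl=0.377929·0.714286=0.2699; V=8.707483+0.377929+0.269949=9.3554
k=6 src: inc=0.269949, refl=0.269949·-0.333333=-0.0900; V=9.085412+0.269949+-0.089983=9.2654
k=7 load: inc=-0.089983, refl=-0.089983·0.714286=-0.0643; V=9.355361+-0.089983+-0.064274=9.2011
k=8 src: inc=-0.064274, refl=-0.064274·-0.333333=0.0214; V=9.265378+-0.064274+0.021425=9.2225
k=9 load: inc=0.021425, refl=0.021425·0.714286=0.0153; V=9.201104+0.021425+0.015303=9.2378
k=10 src: inc=0.015303, refl=0.015303·-0.333333=-0.0051; V=9.222529+0.015303+-0.005101=9.2327

0 0 source 6.6667
1 4 load 11.4286
2 8 source 9.8413
3 12 load 8.7075
4 16 source 9.0854
5 20 load 9.3554
6 24 source 9.2654
7 28 load 9.2011
8 32 source 9.2225
9 36 load 9.2378
10 40 source 9.2327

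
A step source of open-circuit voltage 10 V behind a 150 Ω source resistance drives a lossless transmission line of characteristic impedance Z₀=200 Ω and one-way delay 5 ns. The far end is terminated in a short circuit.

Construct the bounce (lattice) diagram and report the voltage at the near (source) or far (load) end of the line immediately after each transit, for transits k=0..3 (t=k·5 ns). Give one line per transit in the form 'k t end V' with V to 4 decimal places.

0 0 source 5.7143
1 5 load 0.0000
2 10 source 0.8163
3 15 load 0.0000

Γ_L=-1.000000, Γ_S=-0.142857; launch V₁=10·200/350=5.714286
k=0 src: V=5.7143
k=1 load: inc=5.714286, refl=5.714286·-1.000000=-5.7143; V=0.000000+5.714286+-5.714286=0.0000
k=2 src: inc=-5.714286, refl=-5.714286·-0.142857=0.8163; V=5.714286+-5.714286+0.816327=0.8163
k=3 load: inc=0.816327, refl=0.816327·-1.000000=-0.8163; V=0.000000+0.816327+-0.816327=0.0000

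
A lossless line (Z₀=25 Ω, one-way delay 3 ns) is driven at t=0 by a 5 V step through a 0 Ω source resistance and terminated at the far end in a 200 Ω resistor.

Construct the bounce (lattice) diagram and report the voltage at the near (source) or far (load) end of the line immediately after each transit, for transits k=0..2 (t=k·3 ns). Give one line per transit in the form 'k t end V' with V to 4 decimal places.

0 0 source 5.0000
1 3 load 8.8889
2 6 source 5.0000

Γ_L=0.777778, Γ_S=-1.000000; launch V₁=5·25/25=5.000000
k=0 src: V=5.0000
k=1 load: inc=5.000000, refl=5.000000·0.777778=3.8889; V=0.000000+5.000000+3.888889=8.8889
k=2 src: inc=3.888889, refl=3.888889·-1.000000=-3.8889; V=5.000000+3.888889+-3.888889=5.0000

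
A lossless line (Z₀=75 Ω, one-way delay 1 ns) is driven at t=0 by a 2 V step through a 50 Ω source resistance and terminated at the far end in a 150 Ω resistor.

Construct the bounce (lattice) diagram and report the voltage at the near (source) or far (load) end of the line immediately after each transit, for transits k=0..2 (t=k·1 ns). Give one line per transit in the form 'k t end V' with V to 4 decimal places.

0 0 source 1.2000
1 1 load 1.6000
2 2 source 1.5200

Γ_L=0.333333, Γ_S=-0.200000; launch V₁=2·75/125=1.200000
k=0 src: V=1.2000
k=1 load: inc=1.200000, refl=1.200000·0.333333=0.4000; V=0.000000+1.200000+0.400000=1.6000
k=2 src: inc=0.400000, refl=0.400000·-0.200000=-0.0800; V=1.200000+0.400000+-0.080000=1.5200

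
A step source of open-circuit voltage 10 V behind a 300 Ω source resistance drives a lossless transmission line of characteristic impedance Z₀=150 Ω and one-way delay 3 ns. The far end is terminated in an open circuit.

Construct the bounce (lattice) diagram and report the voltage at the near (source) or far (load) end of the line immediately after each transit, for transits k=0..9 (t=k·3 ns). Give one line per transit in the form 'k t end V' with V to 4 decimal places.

0 0 source 3.3333
1 3 load 6.6667
2 6 source 7.7778
3 9 load 8.8889
4 12 source 9.2593
5 15 load 9.6296
6 18 source 9.7531
7 21 load 9.8765
8 24 source 9.9177
9 27 load 9.9588

Γ_L=1.000000, Γ_S=0.333333; launch V₁=10·150/450=3.333333
k=0 src: V=3.3333
k=1 load: inc=3.333333, refl=3.333333·1.000000=3.3333; V=0.000000+3.333333+3.333333=6.6667
k=2 src: inc=3.333333, refl=3.333333·0.333333=1.1111; V=3.333333+3.333333+1.111111=7.7778
k=3 load: inc=1.111111, refl=1.111111·1.000000=1.1111; V=6.666667+1.111111+1.111111=8.8889
k=4 src: inc=1.111111, refl=1.111111·0.333333=0.3704; V=7.777778+1.111111+0.370370=9.2593
k=5 load: inc=0.370370, refl=0.370370·1.000000=0.3704; V=8.888889+0.370370+0.370370=9.6296
k=6 src: inc=0.370370, refl=0.370370·0.333333=0.1235; V=9.259259+0.370370+0.123457=9.7531
k=7 load: inc=0.123457, refl=0.123457·1.000000=0.1235; V=9.629630+0.123457+0.123457=9.8765
k=8 src: inc=0.123457, refl=0.123457·0.333333=0.0412; V=9.753086+0.123457+0.041152=9.9177
k=9 load: inc=0.041152, refl=0.041152·1.000000=0.0412; V=9.876543+0.041152+0.041152=9.9588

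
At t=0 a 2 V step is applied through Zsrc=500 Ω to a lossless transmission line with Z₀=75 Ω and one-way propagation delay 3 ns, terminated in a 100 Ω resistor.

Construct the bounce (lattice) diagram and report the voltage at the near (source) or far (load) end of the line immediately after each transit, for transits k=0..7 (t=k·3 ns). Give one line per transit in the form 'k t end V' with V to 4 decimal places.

0 0 source 0.2609
1 3 load 0.2981
2 6 source 0.3257
3 9 load 0.3296
4 12 source 0.3325
5 15 load 0.3329
6 18 source 0.3332
7 21 load 0.3333

Γ_L=0.142857, Γ_S=0.739130; launch V₁=2·75/575=0.260870
k=0 src: V=0.2609
k=1 load: inc=0.260870, refl=0.260870·0.142857=0.0373; V=0.000000+0.260870+0.037267=0.2981
k=2 src: inc=0.037267, refl=0.037267·0.739130=0.0275; V=0.260870+0.037267+0.027545=0.3257
k=3 load: inc=0.027545, refl=0.027545·0.142857=0.0039; V=0.298137+0.027545+0.003935=0.3296
k=4 src: inc=0.003935, refl=0.003935·0.739130=0.0029; V=0.325682+0.003935+0.002909=0.3325
k=5 load: inc=0.002909, refl=0.002909·0.142857=0.0004; V=0.329617+0.002909+0.000416=0.3329
k=6 src: inc=0.000416, refl=0.000416·0.739130=0.0003; V=0.332525+0.000416+0.000307=0.3332
k=7 load: inc=0.000307, refl=0.000307·0.142857=0.0000; V=0.332941+0.000307+0.000044=0.3333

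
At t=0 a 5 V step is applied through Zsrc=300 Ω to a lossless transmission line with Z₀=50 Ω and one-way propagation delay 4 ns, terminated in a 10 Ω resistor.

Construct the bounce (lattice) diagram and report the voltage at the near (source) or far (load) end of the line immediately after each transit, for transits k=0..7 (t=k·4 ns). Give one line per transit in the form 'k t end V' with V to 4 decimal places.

Γ_L=-0.666667, Γ_S=0.714286; launch V₁=5·50/350=0.714286
k=0 src: V=0.7143
k=1 load: inc=0.714286, refl=0.714286·-0.666667=-0.4762; V=0.000000+0.714286+-0.476190=0.2381
k=2 src: inc=-0.476190, refl=-0.476190·0.714286=-0.3401; V=0.714286+-0.476190+-0.340136=-0.1020
k=3 load: inc=-0.340136, refl=-0.340136·-0.666667=0.2268; V=0.238095+-0.340136+0.226757=0.1247
k=4 src: inc=0.226757, refl=0.226757·0.714286=0.1620; V=-0.102041+0.226757+0.161970=0.2867
k=5 load: inc=0.161970, refl=0.161970·-0.666667=-0.1080; V=0.124717+0.161970+-0.107980=0.1787
k=6 src: inc=-0.107980, refl=-0.107980·0.714286=-0.0771; V=0.286686+-0.107980+-0.077128=0.1016
k=7 load: inc=-0.077128, refl=-0.077128·-0.666667=0.0514; V=0.178706+-0.077128+0.051419=0.1530

0 0 source 0.7143
1 4 load 0.2381
2 8 source -0.1020
3 12 load 0.1247
4 16 source 0.2867
5 20 load 0.1787
6 24 source 0.1016
7 28 load 0.1530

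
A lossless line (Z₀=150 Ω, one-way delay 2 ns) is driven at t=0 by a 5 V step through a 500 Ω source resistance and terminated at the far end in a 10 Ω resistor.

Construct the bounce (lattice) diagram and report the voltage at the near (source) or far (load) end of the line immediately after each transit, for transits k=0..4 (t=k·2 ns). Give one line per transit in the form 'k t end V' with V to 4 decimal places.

0 0 source 1.1538
1 2 load 0.1442
2 4 source -0.3994
3 6 load 0.0763
4 8 source 0.3324

Γ_L=-0.875000, Γ_S=0.538462; launch V₁=5·150/650=1.153846
k=0 src: V=1.1538
k=1 load: inc=1.153846, refl=1.153846·-0.875000=-1.0096; V=0.000000+1.153846+-1.009615=0.1442
k=2 src: inc=-1.009615, refl=-1.009615·0.538462=-0.5436; V=1.153846+-1.009615+-0.543639=-0.3994
k=3 load: inc=-0.543639, refl=-0.543639·-0.875000=0.4757; V=0.144231+-0.543639+0.475684=0.0763
k=4 src: inc=0.475684, refl=0.475684·0.538462=0.2561; V=-0.399408+0.475684+0.256138=0.3324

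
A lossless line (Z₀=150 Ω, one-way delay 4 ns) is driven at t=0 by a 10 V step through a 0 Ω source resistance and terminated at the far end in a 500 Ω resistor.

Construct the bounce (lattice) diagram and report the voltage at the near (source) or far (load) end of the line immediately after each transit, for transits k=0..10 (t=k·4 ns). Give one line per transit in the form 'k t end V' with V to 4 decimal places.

0 0 source 10.0000
1 4 load 15.3846
2 8 source 10.0000
3 12 load 7.1006
4 16 source 10.0000
5 20 load 11.5612
6 24 source 10.0000
7 28 load 9.1593
8 32 source 10.0000
9 36 load 10.4527
10 40 source 10.0000

Γ_L=0.538462, Γ_S=-1.000000; launch V₁=10·150/150=10.000000
k=0 src: V=10.0000
k=1 load: inc=10.000000, refl=10.000000·0.538462=5.3846; V=0.000000+10.000000+5.384615=15.3846
k=2 src: inc=5.384615, refl=5.384615·-1.000000=-5.3846; V=10.000000+5.384615+-5.384615=10.0000
k=3 load: inc=-5.384615, refl=-5.384615·0.538462=-2.8994; V=15.384615+-5.384615+-2.899408=7.1006
k=4 src: inc=-2.899408, refl=-2.899408·-1.000000=2.8994; V=10.000000+-2.899408+2.899408=10.0000
k=5 load: inc=2.899408, refl=2.899408·0.538462=1.5612; V=7.100592+2.899408+1.561220=11.5612
k=6 src: inc=1.561220, refl=1.561220·-1.000000=-1.5612; V=10.000000+1.561220+-1.561220=10.0000
k=7 load: inc=-1.561220, refl=-1.561220·0.538462=-0.8407; V=11.561220+-1.561220+-0.840657=9.1593
k=8 src: inc=-0.840657, refl=-0.840657·-1.000000=0.8407; V=10.000000+-0.840657+0.840657=10.0000
k=9 load: inc=0.840657, refl=0.840657·0.538462=0.4527; V=9.159343+0.840657+0.452661=10.4527
k=10 src: inc=0.452661, refl=0.452661·-1.000000=-0.4527; V=10.000000+0.452661+-0.452661=10.0000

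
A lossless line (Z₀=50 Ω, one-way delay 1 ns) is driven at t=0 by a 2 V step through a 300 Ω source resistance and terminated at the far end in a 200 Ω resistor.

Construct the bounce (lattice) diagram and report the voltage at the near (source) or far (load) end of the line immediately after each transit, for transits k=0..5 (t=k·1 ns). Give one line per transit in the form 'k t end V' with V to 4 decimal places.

Γ_L=0.600000, Γ_S=0.714286; launch V₁=2·50/350=0.285714
k=0 src: V=0.2857
k=1 load: inc=0.285714, refl=0.285714·0.600000=0.1714; V=0.000000+0.285714+0.171429=0.4571
k=2 src: inc=0.171429, refl=0.171429·0.714286=0.1224; V=0.285714+0.171429+0.122449=0.5796
k=3 load: inc=0.122449, refl=0.122449·0.600000=0.0735; V=0.457143+0.122449+0.073469=0.6531
k=4 src: inc=0.073469, refl=0.073469·0.714286=0.0525; V=0.579592+0.073469+0.052478=0.7055
k=5 load: inc=0.052478, refl=0.052478·0.600000=0.0315; V=0.653061+0.052478+0.031487=0.7370

0 0 source 0.2857
1 1 load 0.4571
2 2 source 0.5796
3 3 load 0.6531
4 4 source 0.7055
5 5 load 0.7370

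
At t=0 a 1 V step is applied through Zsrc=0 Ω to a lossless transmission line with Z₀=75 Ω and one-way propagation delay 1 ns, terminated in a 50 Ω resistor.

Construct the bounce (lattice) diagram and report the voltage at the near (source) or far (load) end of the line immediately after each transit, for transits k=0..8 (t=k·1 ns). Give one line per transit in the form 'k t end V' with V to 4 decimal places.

0 0 source 1.0000
1 1 load 0.8000
2 2 source 1.0000
3 3 load 0.9600
4 4 source 1.0000
5 5 load 0.9920
6 6 source 1.0000
7 7 load 0.9984
8 8 source 1.0000

Γ_L=-0.200000, Γ_S=-1.000000; launch V₁=1·75/75=1.000000
k=0 src: V=1.0000
k=1 load: inc=1.000000, refl=1.000000·-0.200000=-0.2000; V=0.000000+1.000000+-0.200000=0.8000
k=2 src: inc=-0.200000, refl=-0.200000·-1.000000=0.2000; V=1.000000+-0.200000+0.200000=1.0000
k=3 load: inc=0.200000, refl=0.200000·-0.200000=-0.0400; V=0.800000+0.200000+-0.040000=0.9600
k=4 src: inc=-0.040000, refl=-0.040000·-1.000000=0.0400; V=1.000000+-0.040000+0.040000=1.0000
k=5 load: inc=0.040000, refl=0.040000·-0.200000=-0.0080; V=0.960000+0.040000+-0.008000=0.9920
k=6 src: inc=-0.008000, refl=-0.008000·-1.000000=0.0080; V=1.000000+-0.008000+0.008000=1.0000
k=7 load: inc=0.008000, refl=0.008000·-0.200000=-0.0016; V=0.992000+0.008000+-0.001600=0.9984
k=8 src: inc=-0.001600, refl=-0.001600·-1.000000=0.0016; V=1.000000+-0.001600+0.001600=1.0000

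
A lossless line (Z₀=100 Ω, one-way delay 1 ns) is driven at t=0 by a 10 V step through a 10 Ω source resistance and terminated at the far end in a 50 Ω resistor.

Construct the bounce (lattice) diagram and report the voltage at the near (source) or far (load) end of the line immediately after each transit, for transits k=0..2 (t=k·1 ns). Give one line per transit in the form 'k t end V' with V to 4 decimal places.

0 0 source 9.0909
1 1 load 6.0606
2 2 source 8.5399

Γ_L=-0.333333, Γ_S=-0.818182; launch V₁=10·100/110=9.090909
k=0 src: V=9.0909
k=1 load: inc=9.090909, refl=9.090909·-0.333333=-3.0303; V=0.000000+9.090909+-3.030303=6.0606
k=2 src: inc=-3.030303, refl=-3.030303·-0.818182=2.4793; V=9.090909+-3.030303+2.479339=8.5399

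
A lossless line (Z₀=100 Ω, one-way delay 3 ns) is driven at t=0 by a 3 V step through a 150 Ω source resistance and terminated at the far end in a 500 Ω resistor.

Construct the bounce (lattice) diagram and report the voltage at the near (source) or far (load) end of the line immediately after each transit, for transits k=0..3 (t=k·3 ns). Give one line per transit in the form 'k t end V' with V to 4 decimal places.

Γ_L=0.666667, Γ_S=0.200000; launch V₁=3·100/250=1.200000
k=0 src: V=1.2000
k=1 load: inc=1.200000, refl=1.200000·0.666667=0.8000; V=0.000000+1.200000+0.800000=2.0000
k=2 src: inc=0.800000, refl=0.800000·0.200000=0.1600; V=1.200000+0.800000+0.160000=2.1600
k=3 load: inc=0.160000, refl=0.160000·0.666667=0.1067; V=2.000000+0.160000+0.106667=2.2667

0 0 source 1.2000
1 3 load 2.0000
2 6 source 2.1600
3 9 load 2.2667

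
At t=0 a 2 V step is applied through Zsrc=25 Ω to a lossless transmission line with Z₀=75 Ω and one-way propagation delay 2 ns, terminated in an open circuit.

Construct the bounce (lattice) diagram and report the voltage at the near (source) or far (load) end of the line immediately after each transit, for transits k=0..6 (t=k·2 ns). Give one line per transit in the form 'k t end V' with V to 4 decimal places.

0 0 source 1.5000
1 2 load 3.0000
2 4 source 2.2500
3 6 load 1.5000
4 8 source 1.8750
5 10 load 2.2500
6 12 source 2.0625

Γ_L=1.000000, Γ_S=-0.500000; launch V₁=2·75/100=1.500000
k=0 src: V=1.5000
k=1 load: inc=1.500000, refl=1.500000·1.000000=1.5000; V=0.000000+1.500000+1.500000=3.0000
k=2 src: inc=1.500000, refl=1.500000·-0.500000=-0.7500; V=1.500000+1.500000+-0.750000=2.2500
k=3 load: inc=-0.750000, refl=-0.750000·1.000000=-0.7500; V=3.000000+-0.750000+-0.750000=1.5000
k=4 src: inc=-0.750000, refl=-0.750000·-0.500000=0.3750; V=2.250000+-0.750000+0.375000=1.8750
k=5 load: inc=0.375000, refl=0.375000·1.000000=0.3750; V=1.500000+0.375000+0.375000=2.2500
k=6 src: inc=0.375000, refl=0.375000·-0.500000=-0.1875; V=1.875000+0.375000+-0.187500=2.0625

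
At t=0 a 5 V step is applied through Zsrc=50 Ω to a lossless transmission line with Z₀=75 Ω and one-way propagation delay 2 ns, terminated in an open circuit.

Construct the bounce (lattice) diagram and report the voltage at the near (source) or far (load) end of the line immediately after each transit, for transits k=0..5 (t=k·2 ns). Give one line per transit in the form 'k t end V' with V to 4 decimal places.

Γ_L=1.000000, Γ_S=-0.200000; launch V₁=5·75/125=3.000000
k=0 src: V=3.0000
k=1 load: inc=3.000000, refl=3.000000·1.000000=3.0000; V=0.000000+3.000000+3.000000=6.0000
k=2 src: inc=3.000000, refl=3.000000·-0.200000=-0.6000; V=3.000000+3.000000+-0.600000=5.4000
k=3 load: inc=-0.600000, refl=-0.600000·1.000000=-0.6000; V=6.000000+-0.600000+-0.600000=4.8000
k=4 src: inc=-0.600000, refl=-0.600000·-0.200000=0.1200; V=5.400000+-0.600000+0.120000=4.9200
k=5 load: inc=0.120000, refl=0.120000·1.000000=0.1200; V=4.800000+0.120000+0.120000=5.0400

0 0 source 3.0000
1 2 load 6.0000
2 4 source 5.4000
3 6 load 4.8000
4 8 source 4.9200
5 10 load 5.0400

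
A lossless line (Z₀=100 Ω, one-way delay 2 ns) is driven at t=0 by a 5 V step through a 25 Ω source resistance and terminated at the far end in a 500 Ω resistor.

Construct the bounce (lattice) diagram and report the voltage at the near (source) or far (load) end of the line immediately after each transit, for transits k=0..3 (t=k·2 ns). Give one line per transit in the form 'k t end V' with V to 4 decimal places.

Γ_L=0.666667, Γ_S=-0.600000; launch V₁=5·100/125=4.000000
k=0 src: V=4.0000
k=1 load: inc=4.000000, refl=4.000000·0.666667=2.6667; V=0.000000+4.000000+2.666667=6.6667
k=2 src: inc=2.666667, refl=2.666667·-0.600000=-1.6000; V=4.000000+2.666667+-1.600000=5.0667
k=3 load: inc=-1.600000, refl=-1.600000·0.666667=-1.0667; V=6.666667+-1.600000+-1.066667=4.0000

0 0 source 4.0000
1 2 load 6.6667
2 4 source 5.0667
3 6 load 4.0000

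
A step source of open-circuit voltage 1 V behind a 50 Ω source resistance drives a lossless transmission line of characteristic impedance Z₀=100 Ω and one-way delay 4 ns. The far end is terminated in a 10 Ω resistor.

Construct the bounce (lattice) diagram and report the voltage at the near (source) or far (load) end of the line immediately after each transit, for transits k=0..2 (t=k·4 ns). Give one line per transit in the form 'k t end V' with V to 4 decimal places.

Γ_L=-0.818182, Γ_S=-0.333333; launch V₁=1·100/150=0.666667
k=0 src: V=0.6667
k=1 load: inc=0.666667, refl=0.666667·-0.818182=-0.5455; V=0.000000+0.666667+-0.545455=0.1212
k=2 src: inc=-0.545455, refl=-0.545455·-0.333333=0.1818; V=0.666667+-0.545455+0.181818=0.3030

0 0 source 0.6667
1 4 load 0.1212
2 8 source 0.3030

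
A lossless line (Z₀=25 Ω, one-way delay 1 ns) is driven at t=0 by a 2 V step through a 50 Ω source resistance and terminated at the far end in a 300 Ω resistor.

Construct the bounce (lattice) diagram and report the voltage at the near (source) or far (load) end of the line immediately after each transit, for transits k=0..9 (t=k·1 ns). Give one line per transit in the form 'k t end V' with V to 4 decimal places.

Γ_L=0.846154, Γ_S=0.333333; launch V₁=2·25/75=0.666667
k=0 src: V=0.6667
k=1 load: inc=0.666667, refl=0.666667·0.846154=0.5641; V=0.000000+0.666667+0.564103=1.2308
k=2 src: inc=0.564103, refl=0.564103·0.333333=0.1880; V=0.666667+0.564103+0.188034=1.4188
k=3 load: inc=0.188034, refl=0.188034·0.846154=0.1591; V=1.230769+0.188034+0.159106=1.5779
k=4 src: inc=0.159106, refl=0.159106·0.333333=0.0530; V=1.418803+0.159106+0.053035=1.6309
k=5 load: inc=0.053035, refl=0.053035·0.846154=0.0449; V=1.577909+0.053035+0.044876=1.6758
k=6 src: inc=0.044876, refl=0.044876·0.333333=0.0150; V=1.630945+0.044876+0.014959=1.6908
k=7 load: inc=0.014959, refl=0.014959·0.846154=0.0127; V=1.675821+0.014959+0.012657=1.7034
k=8 src: inc=0.012657, refl=0.012657·0.333333=0.0042; V=1.690779+0.012657+0.004219=1.7077
k=9 load: inc=0.004219, refl=0.004219·0.846154=0.0036; V=1.703437+0.004219+0.003570=1.7112

0 0 source 0.6667
1 1 load 1.2308
2 2 source 1.4188
3 3 load 1.5779
4 4 source 1.6309
5 5 load 1.6758
6 6 source 1.6908
7 7 load 1.7034
8 8 source 1.7077
9 9 load 1.7112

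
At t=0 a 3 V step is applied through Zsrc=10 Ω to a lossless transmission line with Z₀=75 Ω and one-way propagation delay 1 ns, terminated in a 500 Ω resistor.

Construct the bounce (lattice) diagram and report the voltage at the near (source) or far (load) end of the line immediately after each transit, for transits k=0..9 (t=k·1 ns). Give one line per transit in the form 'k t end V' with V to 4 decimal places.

Γ_L=0.739130, Γ_S=-0.764706; launch V₁=3·75/85=2.647059
k=0 src: V=2.6471
k=1 load: inc=2.647059, refl=2.647059·0.739130=1.9565; V=0.000000+2.647059+1.956522=4.6036
k=2 src: inc=1.956522, refl=1.956522·-0.764706=-1.4962; V=2.647059+1.956522+-1.496164=3.1074
k=3 load: inc=-1.496164, refl=-1.496164·0.739130=-1.1059; V=4.603581+-1.496164+-1.105860=2.0016
k=4 src: inc=-1.105860, refl=-1.105860·-0.764706=0.8457; V=3.107417+-1.105860+0.845658=2.8472
k=5 load: inc=0.845658, refl=0.845658·0.739130=0.6251; V=2.001557+0.845658+0.625051=3.4723
k=6 src: inc=0.625051, refl=0.625051·-0.764706=-0.4780; V=2.847215+0.625051+-0.477980=2.9943
k=7 load: inc=-0.477980, refl=-0.477980·0.739130=-0.3533; V=3.472266+-0.477980+-0.353290=2.6410
k=8 src: inc=-0.353290, refl=-0.353290·-0.764706=0.2702; V=2.994285+-0.353290+0.270163=2.9112
k=9 load: inc=0.270163, refl=0.270163·0.739130=0.1997; V=2.640996+0.270163+0.199686=3.1108

0 0 source 2.6471
1 1 load 4.6036
2 2 source 3.1074
3 3 load 2.0016
4 4 source 2.8472
5 5 load 3.4723
6 6 source 2.9943
7 7 load 2.6410
8 8 source 2.9112
9 9 load 3.1108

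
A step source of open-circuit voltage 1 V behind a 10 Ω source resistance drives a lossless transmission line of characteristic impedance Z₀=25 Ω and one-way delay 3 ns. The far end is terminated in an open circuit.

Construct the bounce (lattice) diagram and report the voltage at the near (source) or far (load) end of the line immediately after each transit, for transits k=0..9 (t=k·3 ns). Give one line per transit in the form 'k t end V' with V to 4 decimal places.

Γ_L=1.000000, Γ_S=-0.428571; launch V₁=1·25/35=0.714286
k=0 src: V=0.7143
k=1 load: inc=0.714286, refl=0.714286·1.000000=0.7143; V=0.000000+0.714286+0.714286=1.4286
k=2 src: inc=0.714286, refl=0.714286·-0.428571=-0.3061; V=0.714286+0.714286+-0.306122=1.1224
k=3 load: inc=-0.306122, refl=-0.306122·1.000000=-0.3061; V=1.428571+-0.306122+-0.306122=0.8163
k=4 src: inc=-0.306122, refl=-0.306122·-0.428571=0.1312; V=1.122449+-0.306122+0.131195=0.9475
k=5 load: inc=0.131195, refl=0.131195·1.000000=0.1312; V=0.816327+0.131195+0.131195=1.0787
k=6 src: inc=0.131195, refl=0.131195·-0.428571=-0.0562; V=0.947522+0.131195+-0.056227=1.0225
k=7 load: inc=-0.056227, refl=-0.056227·1.000000=-0.0562; V=1.078717+-0.056227+-0.056227=0.9663
k=8 src: inc=-0.056227, refl=-0.056227·-0.428571=0.0241; V=1.022491+-0.056227+0.024097=0.9904
k=9 load: inc=0.024097, refl=0.024097·1.000000=0.0241; V=0.966264+0.024097+0.024097=1.0145

0 0 source 0.7143
1 3 load 1.4286
2 6 source 1.1224
3 9 load 0.8163
4 12 source 0.9475
5 15 load 1.0787
6 18 source 1.0225
7 21 load 0.9663
8 24 source 0.9904
9 27 load 1.0145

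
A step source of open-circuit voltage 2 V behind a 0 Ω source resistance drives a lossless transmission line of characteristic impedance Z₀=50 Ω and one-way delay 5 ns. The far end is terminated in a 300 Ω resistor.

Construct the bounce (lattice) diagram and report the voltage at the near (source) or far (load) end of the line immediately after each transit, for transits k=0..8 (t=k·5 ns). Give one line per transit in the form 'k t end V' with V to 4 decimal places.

Γ_L=0.714286, Γ_S=-1.000000; launch V₁=2·50/50=2.000000
k=0 src: V=2.0000
k=1 load: inc=2.000000, refl=2.000000·0.714286=1.4286; V=0.000000+2.000000+1.428571=3.4286
k=2 src: inc=1.428571, refl=1.428571·-1.000000=-1.4286; V=2.000000+1.428571+-1.428571=2.0000
k=3 load: inc=-1.428571, refl=-1.428571·0.714286=-1.0204; V=3.428571+-1.428571+-1.020408=0.9796
k=4 src: inc=-1.020408, refl=-1.020408·-1.000000=1.0204; V=2.000000+-1.020408+1.020408=2.0000
k=5 load: inc=1.020408, refl=1.020408·0.714286=0.7289; V=0.979592+1.020408+0.728863=2.7289
k=6 src: inc=0.728863, refl=0.728863·-1.000000=-0.7289; V=2.000000+0.728863+-0.728863=2.0000
k=7 load: inc=-0.728863, refl=-0.728863·0.714286=-0.5206; V=2.728863+-0.728863+-0.520616=1.4794
k=8 src: inc=-0.520616, refl=-0.520616·-1.000000=0.5206; V=2.000000+-0.520616+0.520616=2.0000

0 0 source 2.0000
1 5 load 3.4286
2 10 source 2.0000
3 15 load 0.9796
4 20 source 2.0000
5 25 load 2.7289
6 30 source 2.0000
7 35 load 1.4794
8 40 source 2.0000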